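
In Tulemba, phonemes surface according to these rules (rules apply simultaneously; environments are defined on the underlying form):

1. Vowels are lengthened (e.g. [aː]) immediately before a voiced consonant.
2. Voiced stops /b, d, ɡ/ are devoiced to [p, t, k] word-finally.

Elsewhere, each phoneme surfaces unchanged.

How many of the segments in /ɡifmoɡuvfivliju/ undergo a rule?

4

Segments that undergo a rule: /o/ → [oː] (rule 1); /u/ → [uː] (rule 1); /i/ → [iː] (rule 1); /i/ → [iː] (rule 1).
All other segments surface unchanged.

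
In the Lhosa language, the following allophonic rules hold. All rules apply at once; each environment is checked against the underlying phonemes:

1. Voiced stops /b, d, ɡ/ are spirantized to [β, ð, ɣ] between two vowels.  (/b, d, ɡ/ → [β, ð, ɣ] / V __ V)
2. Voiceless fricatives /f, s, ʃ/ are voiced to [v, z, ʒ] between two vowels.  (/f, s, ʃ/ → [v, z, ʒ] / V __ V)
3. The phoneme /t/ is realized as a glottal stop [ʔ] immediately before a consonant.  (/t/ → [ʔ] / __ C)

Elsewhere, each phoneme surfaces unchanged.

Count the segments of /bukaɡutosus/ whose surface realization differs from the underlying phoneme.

Segments that undergo a rule: /ɡ/ → [ɣ] (rule 1); /s/ → [z] (rule 2).
All other segments surface unchanged.

2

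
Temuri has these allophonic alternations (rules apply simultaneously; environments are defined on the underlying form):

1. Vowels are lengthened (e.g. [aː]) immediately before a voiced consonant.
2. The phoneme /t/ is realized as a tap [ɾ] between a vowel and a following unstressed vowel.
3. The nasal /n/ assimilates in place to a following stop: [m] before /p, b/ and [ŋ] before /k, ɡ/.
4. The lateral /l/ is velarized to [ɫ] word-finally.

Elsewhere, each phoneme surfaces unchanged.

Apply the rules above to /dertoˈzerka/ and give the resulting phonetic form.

/d/ (word-initial) is unaffected → [d].
/e/ meets the environment for rule 1 (before a voiced consonant) → [eː].
/r/ stays [r].
/t/ (between /r/ and /o/) fails the environment for rule 2, so it stays [t].
Rule 1 applies to /o/ (between /t/ and /z/: before a voiced consonant) → [oː].
/z/ (between /o/ and /e/) is unaffected → [z].
/e/ (between /z/ and /r/): before a voiced consonant, so rule 1 applies → [eː].
/r/ stays [r].
/k/ stays [k].
/a/ (word-final) fails the environment for rule 1, so it stays [a].

[deːrtoːˈzeːrka]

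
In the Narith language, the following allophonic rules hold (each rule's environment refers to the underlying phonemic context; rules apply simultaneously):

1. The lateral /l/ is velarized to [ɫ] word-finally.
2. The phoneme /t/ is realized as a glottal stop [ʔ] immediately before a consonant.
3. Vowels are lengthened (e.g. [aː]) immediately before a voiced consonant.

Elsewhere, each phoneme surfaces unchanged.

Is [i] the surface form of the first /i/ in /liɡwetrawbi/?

Rule 3 applies to /i/ (between /l/ and /ɡ/: before a voiced consonant) → [iː].
The actual realization is [iː], not [i].

No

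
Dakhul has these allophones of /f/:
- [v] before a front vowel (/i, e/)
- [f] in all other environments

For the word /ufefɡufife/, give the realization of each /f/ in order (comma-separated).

Occurrence 1 (position 2): before a front vowel (/i, e/) → [v].
Occurrence 2 (position 4): no conditioning environment matches → elsewhere allophone [f].
Occurrence 3 (position 7): before a front vowel (/i, e/) → [v].
Occurrence 4 (position 9): before a front vowel (/i, e/) → [v].

[v], [f], [v], [v]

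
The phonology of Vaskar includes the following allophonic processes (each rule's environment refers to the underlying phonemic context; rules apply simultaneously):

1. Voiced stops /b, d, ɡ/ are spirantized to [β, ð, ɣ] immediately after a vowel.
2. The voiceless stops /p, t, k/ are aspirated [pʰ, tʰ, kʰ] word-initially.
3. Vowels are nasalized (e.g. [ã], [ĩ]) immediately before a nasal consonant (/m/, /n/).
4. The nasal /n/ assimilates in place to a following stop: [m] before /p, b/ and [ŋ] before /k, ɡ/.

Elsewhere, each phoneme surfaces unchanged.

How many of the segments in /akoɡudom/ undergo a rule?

Segments that undergo a rule: /ɡ/ → [ɣ] (rule 1); /d/ → [ð] (rule 1); /o/ → [õ] (rule 3).
All other segments surface unchanged.

3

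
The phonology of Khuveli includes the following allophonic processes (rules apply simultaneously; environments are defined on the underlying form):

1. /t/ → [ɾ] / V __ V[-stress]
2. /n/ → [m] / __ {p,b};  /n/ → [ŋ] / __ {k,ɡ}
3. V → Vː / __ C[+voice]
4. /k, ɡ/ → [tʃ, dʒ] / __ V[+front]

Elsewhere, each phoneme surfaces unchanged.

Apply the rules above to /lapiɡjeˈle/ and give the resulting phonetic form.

/l/ (word-initial): no rule targets it → [l].
/a/ (between /l/ and /p/): rule 3 targets it, but not before a voiced consonant → unchanged [a].
/p/ — not in any rule's target class → [p].
/i/ — between /p/ and /ɡ/, before a voiced consonant — surfaces as [iː] (rule 3).
/ɡ/ (between /i/ and /j/) is in the target of rule 4 but the environment (before a front vowel) is not met → [ɡ].
/j/ — not in any rule's target class → [j].
/e/ — between /j/ and /l/, before a voiced consonant — surfaces as [eː] (rule 3).
/l/ stays [l].
/e/ (word-final): rule 3 targets it, but not before a voiced consonant → unchanged [e].

[lapiːɡjeːˈle]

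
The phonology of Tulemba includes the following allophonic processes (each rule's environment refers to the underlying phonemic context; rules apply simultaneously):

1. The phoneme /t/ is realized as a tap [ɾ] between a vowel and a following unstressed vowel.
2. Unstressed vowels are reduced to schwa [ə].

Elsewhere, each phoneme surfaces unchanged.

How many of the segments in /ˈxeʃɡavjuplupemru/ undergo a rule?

5

Segments that undergo a rule: /a/ → [ə] (rule 2); /u/ → [ə] (rule 2); /u/ → [ə] (rule 2); /e/ → [ə] (rule 2); /u/ → [ə] (rule 2).
All other segments surface unchanged.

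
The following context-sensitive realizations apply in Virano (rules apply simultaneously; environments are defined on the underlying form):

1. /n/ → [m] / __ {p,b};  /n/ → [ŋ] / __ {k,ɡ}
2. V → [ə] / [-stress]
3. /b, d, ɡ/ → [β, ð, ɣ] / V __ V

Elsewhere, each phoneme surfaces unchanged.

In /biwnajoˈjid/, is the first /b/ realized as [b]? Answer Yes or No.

/b/ (word-initial) fails the environment for rule 3, so it stays [b].
The actual realization is [b], which matches [b].

Yes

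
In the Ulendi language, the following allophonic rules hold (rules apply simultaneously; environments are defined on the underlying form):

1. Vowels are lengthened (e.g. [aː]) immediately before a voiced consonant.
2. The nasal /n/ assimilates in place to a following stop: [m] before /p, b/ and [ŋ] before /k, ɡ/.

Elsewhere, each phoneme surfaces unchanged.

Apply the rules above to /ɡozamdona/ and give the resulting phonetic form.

/ɡ/ — not in any rule's target class → [ɡ].
Rule 1 applies to /o/ (between /ɡ/ and /z/: before a voiced consonant) → [oː].
/z/ — not in any rule's target class → [z].
Rule 1 applies to /a/ (between /z/ and /m/: before a voiced consonant) → [aː].
/m/ (between /a/ and /d/) is unaffected → [m].
/d/ stays [d].
/o/ (between /d/ and /n/): before a voiced consonant, so rule 1 applies → [oː].
/n/ (between /o/ and /a/): rule 2 targets it, but not before a labial or velar stop → unchanged [n].
/a/ — word-final; rule 1 does not apply here → [a].

[ɡoːzaːmdoːna]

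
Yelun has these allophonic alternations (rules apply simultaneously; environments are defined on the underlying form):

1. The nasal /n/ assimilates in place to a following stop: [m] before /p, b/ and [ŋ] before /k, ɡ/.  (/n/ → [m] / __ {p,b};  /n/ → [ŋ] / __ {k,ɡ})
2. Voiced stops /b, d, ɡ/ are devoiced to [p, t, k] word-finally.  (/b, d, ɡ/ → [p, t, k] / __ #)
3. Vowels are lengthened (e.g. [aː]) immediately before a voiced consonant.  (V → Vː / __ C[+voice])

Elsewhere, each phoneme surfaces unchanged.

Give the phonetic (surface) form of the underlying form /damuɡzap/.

[daːmuːɡzap]

/d/ (word-initial) is in the target of rule 2 but the environment (word-finally) is not met → [d].
Rule 3 applies to /a/ (between /d/ and /m/: before a voiced consonant) → [aː].
/m/ (between /a/ and /u/) is unaffected → [m].
Rule 3 applies to /u/ (between /m/ and /ɡ/: before a voiced consonant) → [uː].
/ɡ/ (between /u/ and /z/) fails the environment for rule 2, so it stays [ɡ].
/z/ stays [z].
/a/ — between /z/ and /p/; rule 3 does not apply here → [a].
/p/ stays [p].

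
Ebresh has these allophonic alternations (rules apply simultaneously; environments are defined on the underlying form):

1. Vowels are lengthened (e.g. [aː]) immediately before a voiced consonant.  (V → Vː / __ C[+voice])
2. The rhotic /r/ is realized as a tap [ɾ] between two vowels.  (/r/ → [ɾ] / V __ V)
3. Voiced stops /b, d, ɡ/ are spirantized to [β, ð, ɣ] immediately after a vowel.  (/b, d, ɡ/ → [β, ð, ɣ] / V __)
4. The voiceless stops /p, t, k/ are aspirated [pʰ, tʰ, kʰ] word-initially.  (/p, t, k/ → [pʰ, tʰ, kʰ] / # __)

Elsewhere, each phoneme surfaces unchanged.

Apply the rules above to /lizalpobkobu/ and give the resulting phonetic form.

/i/ (between /l/ and /z/) occurs before a voiced consonant → [iː] by rule 1.
/a/ — between /z/ and /l/, before a voiced consonant — surfaces as [aː] (rule 1).
/p/ (between /l/ and /o/): rule 4 targets it, but not word-initially → unchanged [p].
Rule 1 applies to /o/ (between /p/ and /b/: before a voiced consonant) → [oː].
/b/ (between /o/ and /k/): immediately after a vowel, so rule 3 applies → [β].
/k/ (between /b/ and /o/) fails the environment for rule 4, so it stays [k].
/o/ (between /k/ and /b/) occurs before a voiced consonant → [oː] by rule 1.
/b/ — between /o/ and /u/, immediately after a vowel — surfaces as [β] (rule 3).
/u/ — word-final; rule 1 does not apply here → [u].

[liːzaːlpoːβkoːβu]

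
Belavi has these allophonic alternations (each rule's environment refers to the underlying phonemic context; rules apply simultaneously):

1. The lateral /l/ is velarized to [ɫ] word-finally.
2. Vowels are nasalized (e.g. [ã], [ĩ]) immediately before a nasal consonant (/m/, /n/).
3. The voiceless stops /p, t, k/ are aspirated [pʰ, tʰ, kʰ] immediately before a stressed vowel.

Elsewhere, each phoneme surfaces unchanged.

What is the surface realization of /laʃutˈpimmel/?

/l/ (word-initial): rule 1 targets it, but not word-finally → unchanged [l].
/a/ (between /l/ and /ʃ/): rule 2 targets it, but not before a nasal consonant → unchanged [a].
/u/ (between /ʃ/ and /t/): rule 2 targets it, but not before a nasal consonant → unchanged [u].
/t/ (between /u/ and /p/): rule 3 targets it, but not immediately before a stressed vowel → unchanged [t].
/p/ (between /t/ and /i/) occurs immediately before a stressed vowel → [pʰ] by rule 3.
/i/ (between /p/ and /m/) occurs before a nasal consonant → [ĩ] by rule 2.
/e/ (between /m/ and /l/) is in the target of rule 2 but the environment (before a nasal consonant) is not met → [e].
/l/ (word-final): word-finally, so rule 1 applies → [ɫ].

[laʃutˈpʰĩmmeɫ]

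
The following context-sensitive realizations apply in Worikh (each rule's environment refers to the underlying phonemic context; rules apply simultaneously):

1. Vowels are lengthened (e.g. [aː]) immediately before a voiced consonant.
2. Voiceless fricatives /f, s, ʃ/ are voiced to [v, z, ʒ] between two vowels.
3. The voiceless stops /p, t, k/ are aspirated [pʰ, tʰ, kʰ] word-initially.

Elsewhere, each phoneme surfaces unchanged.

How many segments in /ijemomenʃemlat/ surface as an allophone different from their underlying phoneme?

5

Segments that undergo a rule: /i/ → [iː] (rule 1); /e/ → [eː] (rule 1); /o/ → [oː] (rule 1); /e/ → [eː] (rule 1); /e/ → [eː] (rule 1).
All other segments surface unchanged.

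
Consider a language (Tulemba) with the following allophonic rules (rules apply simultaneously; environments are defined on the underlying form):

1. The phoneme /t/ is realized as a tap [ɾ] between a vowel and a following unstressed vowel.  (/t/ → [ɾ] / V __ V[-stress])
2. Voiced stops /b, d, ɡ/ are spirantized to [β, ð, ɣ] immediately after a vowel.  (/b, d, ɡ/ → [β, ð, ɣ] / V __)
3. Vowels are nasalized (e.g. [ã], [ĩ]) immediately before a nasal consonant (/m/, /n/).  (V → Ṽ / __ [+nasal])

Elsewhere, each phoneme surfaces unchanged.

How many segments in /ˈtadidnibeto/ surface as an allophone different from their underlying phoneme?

Segments that undergo a rule: /d/ → [ð] (rule 2); /d/ → [ð] (rule 2); /b/ → [β] (rule 2); /t/ → [ɾ] (rule 1).
All other segments surface unchanged.

4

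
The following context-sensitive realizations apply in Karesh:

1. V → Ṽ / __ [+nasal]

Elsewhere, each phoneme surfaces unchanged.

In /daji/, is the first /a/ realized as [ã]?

No

/a/ (between /d/ and /j/): rule 1 targets it, but not before a nasal consonant → unchanged [a].
The actual realization is [a], not [ã].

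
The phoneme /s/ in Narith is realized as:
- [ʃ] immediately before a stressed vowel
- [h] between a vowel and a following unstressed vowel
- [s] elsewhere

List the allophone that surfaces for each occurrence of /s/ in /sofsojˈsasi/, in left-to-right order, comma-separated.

Occurrence 1 (position 1): no conditioning environment matches → elsewhere allophone [s].
Occurrence 2 (position 4): no conditioning environment matches → elsewhere allophone [s].
Occurrence 3 (position 7): immediately before a stressed vowel → [ʃ].
Occurrence 4 (position 9): between a vowel and a following unstressed vowel → [h].

[s], [s], [ʃ], [h]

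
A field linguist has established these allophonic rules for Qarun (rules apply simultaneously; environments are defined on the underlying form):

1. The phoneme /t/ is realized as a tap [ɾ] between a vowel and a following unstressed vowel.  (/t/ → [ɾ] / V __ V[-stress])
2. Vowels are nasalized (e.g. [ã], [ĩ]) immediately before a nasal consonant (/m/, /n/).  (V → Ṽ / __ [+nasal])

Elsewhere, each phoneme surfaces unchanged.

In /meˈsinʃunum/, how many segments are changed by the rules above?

3

Segments that undergo a rule: /i/ → [ĩ] (rule 2); /u/ → [ũ] (rule 2); /u/ → [ũ] (rule 2).
All other segments surface unchanged.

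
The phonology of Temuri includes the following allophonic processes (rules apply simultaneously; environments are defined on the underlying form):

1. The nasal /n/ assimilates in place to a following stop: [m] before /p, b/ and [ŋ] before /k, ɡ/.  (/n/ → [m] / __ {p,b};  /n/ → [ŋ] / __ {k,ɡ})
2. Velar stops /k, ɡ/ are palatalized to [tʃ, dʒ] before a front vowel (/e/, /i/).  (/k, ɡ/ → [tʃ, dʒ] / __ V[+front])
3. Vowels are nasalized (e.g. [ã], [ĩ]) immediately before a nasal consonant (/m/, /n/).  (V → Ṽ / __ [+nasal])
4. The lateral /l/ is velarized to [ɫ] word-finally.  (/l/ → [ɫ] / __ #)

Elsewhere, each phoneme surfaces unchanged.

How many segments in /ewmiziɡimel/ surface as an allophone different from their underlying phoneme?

3

Segments that undergo a rule: /ɡ/ → [dʒ] (rule 2); /i/ → [ĩ] (rule 3); /l/ → [ɫ] (rule 4).
All other segments surface unchanged.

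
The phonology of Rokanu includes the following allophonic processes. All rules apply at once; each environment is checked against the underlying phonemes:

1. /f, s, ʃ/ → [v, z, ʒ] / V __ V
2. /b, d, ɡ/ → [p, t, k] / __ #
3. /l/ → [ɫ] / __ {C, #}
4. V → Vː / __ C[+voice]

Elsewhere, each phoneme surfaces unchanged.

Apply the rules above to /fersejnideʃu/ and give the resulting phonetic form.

/f/ (word-initial): rule 1 targets it, but not between two vowels → unchanged [f].
/e/ (between /f/ and /r/): before a voiced consonant, so rule 4 applies → [eː].
/r/ — not in any rule's target class → [r].
/s/ — between /r/ and /e/; rule 1 does not apply here → [s].
/e/ meets the environment for rule 4 (before a voiced consonant) → [eː].
/j/ (between /e/ and /n/) is unaffected → [j].
/n/ stays [n].
Rule 4 applies to /i/ (between /n/ and /d/: before a voiced consonant) → [iː].
/d/ (between /i/ and /e/) fails the environment for rule 2, so it stays [d].
/e/ (between /d/ and /ʃ/) fails the environment for rule 4, so it stays [e].
Rule 1 applies to /ʃ/ (between /e/ and /u/: between two vowels) → [ʒ].
/u/ (word-final) fails the environment for rule 4, so it stays [u].

[feːrseːjniːdeʒu]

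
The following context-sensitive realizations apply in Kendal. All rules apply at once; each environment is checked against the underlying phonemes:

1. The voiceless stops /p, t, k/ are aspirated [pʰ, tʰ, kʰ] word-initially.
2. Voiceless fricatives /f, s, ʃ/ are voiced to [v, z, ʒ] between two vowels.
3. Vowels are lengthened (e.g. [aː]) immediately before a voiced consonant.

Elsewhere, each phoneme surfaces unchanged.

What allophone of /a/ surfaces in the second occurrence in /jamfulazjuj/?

[aː]

/a/ (between /l/ and /z/): before a voiced consonant, so rule 3 applies → [aː].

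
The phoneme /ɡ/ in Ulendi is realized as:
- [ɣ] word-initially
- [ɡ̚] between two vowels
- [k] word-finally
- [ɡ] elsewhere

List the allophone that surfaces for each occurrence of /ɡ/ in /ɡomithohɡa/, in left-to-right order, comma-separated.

[ɣ], [ɡ]

Occurrence 1 (position 1): word-initially → [ɣ].
Occurrence 2 (position 9): no conditioning environment matches → elsewhere allophone [ɡ].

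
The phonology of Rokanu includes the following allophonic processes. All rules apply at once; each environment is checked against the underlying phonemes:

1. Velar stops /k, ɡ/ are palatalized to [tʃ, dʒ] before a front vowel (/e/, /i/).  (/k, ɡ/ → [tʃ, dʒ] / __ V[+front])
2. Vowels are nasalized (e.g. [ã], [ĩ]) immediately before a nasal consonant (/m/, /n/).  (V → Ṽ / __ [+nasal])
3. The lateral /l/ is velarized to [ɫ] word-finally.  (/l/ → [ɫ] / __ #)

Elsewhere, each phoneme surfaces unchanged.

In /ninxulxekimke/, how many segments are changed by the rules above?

Segments that undergo a rule: /i/ → [ĩ] (rule 2); /k/ → [tʃ] (rule 1); /i/ → [ĩ] (rule 2); /k/ → [tʃ] (rule 1).
All other segments surface unchanged.

4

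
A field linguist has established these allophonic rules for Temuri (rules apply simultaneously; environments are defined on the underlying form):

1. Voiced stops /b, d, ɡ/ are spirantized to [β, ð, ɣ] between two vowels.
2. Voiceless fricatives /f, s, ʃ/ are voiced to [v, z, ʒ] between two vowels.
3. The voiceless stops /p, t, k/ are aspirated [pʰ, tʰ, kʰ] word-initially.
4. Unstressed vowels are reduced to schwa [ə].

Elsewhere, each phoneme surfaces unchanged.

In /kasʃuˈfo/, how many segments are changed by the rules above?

Segments that undergo a rule: /k/ → [kʰ] (rule 3); /a/ → [ə] (rule 4); /u/ → [ə] (rule 4); /f/ → [v] (rule 2).
All other segments surface unchanged.

4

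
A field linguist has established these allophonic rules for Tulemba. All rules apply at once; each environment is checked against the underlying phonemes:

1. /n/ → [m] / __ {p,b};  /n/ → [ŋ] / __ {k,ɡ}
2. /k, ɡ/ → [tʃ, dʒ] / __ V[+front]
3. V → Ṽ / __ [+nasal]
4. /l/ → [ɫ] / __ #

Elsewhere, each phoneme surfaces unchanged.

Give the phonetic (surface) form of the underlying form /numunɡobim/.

/n/ (word-initial) fails the environment for rule 1, so it stays [n].
/u/ (between /n/ and /m/): before a nasal consonant, so rule 3 applies → [ũ].
/m/ stays [m].
/u/ — between /m/ and /n/, before a nasal consonant — surfaces as [ũ] (rule 3).
/n/ meets the environment for rule 1 (before a labial or velar stop) → [ŋ].
/ɡ/ (between /n/ and /o/): rule 2 targets it, but not before a front vowel → unchanged [ɡ].
/o/ (between /ɡ/ and /b/) is in the target of rule 3 but the environment (before a nasal consonant) is not met → [o].
/b/ (between /o/ and /i/): no rule targets it → [b].
/i/ (between /b/ and /m/): before a nasal consonant, so rule 3 applies → [ĩ].
/m/ — not in any rule's target class → [m].

[nũmũŋɡobĩm]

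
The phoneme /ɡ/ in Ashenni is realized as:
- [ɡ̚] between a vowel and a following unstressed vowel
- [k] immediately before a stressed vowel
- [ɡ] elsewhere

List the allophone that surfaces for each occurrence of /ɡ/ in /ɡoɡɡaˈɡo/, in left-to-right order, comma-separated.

[ɡ], [ɡ], [ɡ], [k]

Occurrence 1 (position 1): no conditioning environment matches → elsewhere allophone [ɡ].
Occurrence 2 (position 3): no conditioning environment matches → elsewhere allophone [ɡ].
Occurrence 3 (position 4): no conditioning environment matches → elsewhere allophone [ɡ].
Occurrence 4 (position 6): immediately before a stressed vowel → [k].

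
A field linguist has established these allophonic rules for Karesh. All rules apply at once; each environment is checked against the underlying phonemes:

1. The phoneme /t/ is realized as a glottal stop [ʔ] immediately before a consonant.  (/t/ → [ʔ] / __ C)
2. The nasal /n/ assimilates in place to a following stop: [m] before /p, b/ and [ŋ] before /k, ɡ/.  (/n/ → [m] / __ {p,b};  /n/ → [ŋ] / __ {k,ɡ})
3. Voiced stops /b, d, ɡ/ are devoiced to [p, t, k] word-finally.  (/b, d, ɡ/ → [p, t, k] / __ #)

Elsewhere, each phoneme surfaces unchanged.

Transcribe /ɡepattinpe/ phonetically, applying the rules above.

/ɡ/ (word-initial) is in the target of rule 3 but the environment (word-finally) is not met → [ɡ].
/e/ (between /ɡ/ and /p/): no rule targets it → [e].
/p/ (between /e/ and /a/) is unaffected → [p].
/a/ (between /p/ and /t/) is unaffected → [a].
/t/ (between /a/ and /t/) occurs immediately before a consonant → [ʔ] by rule 1.
/t/ (between /t/ and /i/) is in the target of rule 1 but the environment (immediately before a consonant) is not met → [t].
/i/ (between /t/ and /n/): no rule targets it → [i].
Rule 2 applies to /n/ (between /i/ and /p/: before a labial or velar stop) → [m].
/p/ — not in any rule's target class → [p].
/e/ stays [e].

[ɡepaʔtimpe]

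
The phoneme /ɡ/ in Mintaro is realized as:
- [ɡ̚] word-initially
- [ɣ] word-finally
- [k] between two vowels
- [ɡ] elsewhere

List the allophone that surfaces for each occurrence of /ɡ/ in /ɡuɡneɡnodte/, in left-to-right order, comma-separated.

Occurrence 1 (position 1): word-initially → [ɡ̚].
Occurrence 2 (position 3): no conditioning environment matches → elsewhere allophone [ɡ].
Occurrence 3 (position 6): no conditioning environment matches → elsewhere allophone [ɡ].

[ɡ̚], [ɡ], [ɡ]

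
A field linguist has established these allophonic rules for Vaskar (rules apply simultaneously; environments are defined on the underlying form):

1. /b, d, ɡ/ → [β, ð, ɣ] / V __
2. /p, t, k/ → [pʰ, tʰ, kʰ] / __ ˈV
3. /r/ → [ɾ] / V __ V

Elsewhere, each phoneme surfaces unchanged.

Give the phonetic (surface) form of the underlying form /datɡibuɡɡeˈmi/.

[datɡiβuɣɡeˈmi]

/d/ — word-initial; rule 1 does not apply here → [d].
/a/ stays [a].
/t/ (between /a/ and /ɡ/) fails the environment for rule 2, so it stays [t].
/ɡ/ (between /t/ and /i/) is in the target of rule 1 but the environment (immediately after a vowel) is not met → [ɡ].
/i/ — not in any rule's target class → [i].
/b/ meets the environment for rule 1 (immediately after a vowel) → [β].
/u/ (between /b/ and /ɡ/) is unaffected → [u].
/ɡ/ (between /u/ and /ɡ/) occurs immediately after a vowel → [ɣ] by rule 1.
/ɡ/ (between /ɡ/ and /e/): rule 1 targets it, but not immediately after a vowel → unchanged [ɡ].
/e/ — not in any rule's target class → [e].
/m/ (between /e/ and /i/): no rule targets it → [m].
/i/ (word-final) is unaffected → [i].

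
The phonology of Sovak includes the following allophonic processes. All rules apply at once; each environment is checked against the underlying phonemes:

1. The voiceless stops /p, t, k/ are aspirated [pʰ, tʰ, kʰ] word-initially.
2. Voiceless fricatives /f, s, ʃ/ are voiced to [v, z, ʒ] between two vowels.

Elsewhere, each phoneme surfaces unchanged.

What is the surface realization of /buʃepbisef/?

/ʃ/ — between /u/ and /e/, between two vowels — surfaces as [ʒ] (rule 2).
/p/ — between /e/ and /b/; rule 1 does not apply here → [p].
/s/ — between /i/ and /e/, between two vowels — surfaces as [z] (rule 2).
/f/ (word-final): rule 2 targets it, but not between two vowels → unchanged [f].

[buʒepbizef]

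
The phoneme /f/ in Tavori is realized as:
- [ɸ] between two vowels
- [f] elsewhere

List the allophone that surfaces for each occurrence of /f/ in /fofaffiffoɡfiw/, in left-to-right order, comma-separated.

Occurrence 1 (position 1): no conditioning environment matches → elsewhere allophone [f].
Occurrence 2 (position 3): between two vowels → [ɸ].
Occurrence 3 (position 5): no conditioning environment matches → elsewhere allophone [f].
Occurrence 4 (position 6): no conditioning environment matches → elsewhere allophone [f].
Occurrence 5 (position 8): no conditioning environment matches → elsewhere allophone [f].
Occurrence 6 (position 9): no conditioning environment matches → elsewhere allophone [f].
Occurrence 7 (position 12): no conditioning environment matches → elsewhere allophone [f].

[f], [ɸ], [f], [f], [f], [f], [f]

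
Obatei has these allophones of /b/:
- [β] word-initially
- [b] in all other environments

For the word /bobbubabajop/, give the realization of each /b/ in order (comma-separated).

Occurrence 1 (position 1): word-initially → [β].
Occurrence 2 (position 3): no conditioning environment matches → elsewhere allophone [b].
Occurrence 3 (position 4): no conditioning environment matches → elsewhere allophone [b].
Occurrence 4 (position 6): no conditioning environment matches → elsewhere allophone [b].
Occurrence 5 (position 8): no conditioning environment matches → elsewhere allophone [b].

[β], [b], [b], [b], [b]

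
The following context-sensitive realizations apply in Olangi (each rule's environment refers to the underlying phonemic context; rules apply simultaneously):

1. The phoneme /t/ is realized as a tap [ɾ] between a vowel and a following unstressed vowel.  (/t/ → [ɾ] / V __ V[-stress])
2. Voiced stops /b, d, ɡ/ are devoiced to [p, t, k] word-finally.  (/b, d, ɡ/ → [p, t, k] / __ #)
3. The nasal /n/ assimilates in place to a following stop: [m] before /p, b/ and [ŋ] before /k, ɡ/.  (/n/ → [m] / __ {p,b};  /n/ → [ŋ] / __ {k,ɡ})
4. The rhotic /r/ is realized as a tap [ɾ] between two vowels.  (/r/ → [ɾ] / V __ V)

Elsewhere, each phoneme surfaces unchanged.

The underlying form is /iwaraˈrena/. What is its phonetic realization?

/i/ stays [i].
/w/ stays [w].
/a/ stays [a].
/r/ — between /a/ and /a/, between two vowels — surfaces as [ɾ] (rule 4).
/a/ — not in any rule's target class → [a].
Rule 4 applies to /r/ (between /a/ and /e/: between two vowels) → [ɾ].
/e/ stays [e].
/n/ (between /e/ and /a/): rule 3 targets it, but not before a labial or velar stop → unchanged [n].
/a/ (word-final) is unaffected → [a].

[iwaɾaˈɾena]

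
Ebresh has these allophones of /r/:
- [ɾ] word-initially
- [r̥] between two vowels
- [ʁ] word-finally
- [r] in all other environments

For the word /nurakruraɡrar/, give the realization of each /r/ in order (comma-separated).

[r̥], [r], [r̥], [r], [ʁ]

Occurrence 1 (position 3): between two vowels → [r̥].
Occurrence 2 (position 6): no conditioning environment matches → elsewhere allophone [r].
Occurrence 3 (position 8): between two vowels → [r̥].
Occurrence 4 (position 11): no conditioning environment matches → elsewhere allophone [r].
Occurrence 5 (position 13): word-finally → [ʁ].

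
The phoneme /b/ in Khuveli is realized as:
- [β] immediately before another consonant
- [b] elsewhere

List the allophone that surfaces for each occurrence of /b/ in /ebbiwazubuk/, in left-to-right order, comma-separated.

Occurrence 1 (position 2): immediately before another consonant → [β].
Occurrence 2 (position 3): no conditioning environment matches → elsewhere allophone [b].
Occurrence 3 (position 9): no conditioning environment matches → elsewhere allophone [b].

[β], [b], [b]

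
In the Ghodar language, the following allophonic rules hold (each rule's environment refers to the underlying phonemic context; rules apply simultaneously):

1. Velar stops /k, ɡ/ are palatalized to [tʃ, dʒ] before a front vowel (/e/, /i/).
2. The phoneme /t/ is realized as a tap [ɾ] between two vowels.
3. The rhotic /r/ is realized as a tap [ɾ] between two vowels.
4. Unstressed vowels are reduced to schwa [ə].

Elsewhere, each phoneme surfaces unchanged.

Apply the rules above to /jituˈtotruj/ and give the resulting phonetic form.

[jəɾəˈɾotrəj]

Rule 4 applies to /i/ (between /j/ and /t/: in an unstressed syllable) → [ə].
/t/ meets the environment for rule 2 (between two vowels) → [ɾ].
Rule 4 applies to /u/ (between /t/ and /t/: in an unstressed syllable) → [ə].
/t/ (between /u/ and /o/) occurs between two vowels → [ɾ] by rule 2.
/o/ (between /t/ and /t/) fails the environment for rule 4, so it stays [o].
/t/ (between /o/ and /r/) fails the environment for rule 2, so it stays [t].
/r/ (between /t/ and /u/) fails the environment for rule 3, so it stays [r].
/u/ meets the environment for rule 4 (in an unstressed syllable) → [ə].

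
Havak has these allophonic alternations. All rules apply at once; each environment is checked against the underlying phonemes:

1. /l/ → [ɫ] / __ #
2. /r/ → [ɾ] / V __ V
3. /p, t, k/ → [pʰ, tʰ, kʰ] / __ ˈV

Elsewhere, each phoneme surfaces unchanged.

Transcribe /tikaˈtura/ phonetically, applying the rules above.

[tikaˈtʰuɾa]

/t/ — word-initial; rule 3 does not apply here → [t].
/i/ (between /t/ and /k/): no rule targets it → [i].
/k/ — between /i/ and /a/; rule 3 does not apply here → [k].
/a/ (between /k/ and /t/) is unaffected → [a].
/t/ meets the environment for rule 3 (immediately before a stressed vowel) → [tʰ].
/u/ (between /t/ and /r/) is unaffected → [u].
/r/ (between /u/ and /a/): between two vowels, so rule 2 applies → [ɾ].
/a/ (word-final): no rule targets it → [a].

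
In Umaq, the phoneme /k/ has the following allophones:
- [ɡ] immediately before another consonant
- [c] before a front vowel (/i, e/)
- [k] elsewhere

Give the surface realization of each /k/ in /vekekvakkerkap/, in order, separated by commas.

[c], [ɡ], [ɡ], [c], [k]

Occurrence 1 (position 3): before a front vowel (/i, e/) → [c].
Occurrence 2 (position 5): immediately before another consonant → [ɡ].
Occurrence 3 (position 8): immediately before another consonant → [ɡ].
Occurrence 4 (position 9): before a front vowel (/i, e/) → [c].
Occurrence 5 (position 12): no conditioning environment matches → elsewhere allophone [k].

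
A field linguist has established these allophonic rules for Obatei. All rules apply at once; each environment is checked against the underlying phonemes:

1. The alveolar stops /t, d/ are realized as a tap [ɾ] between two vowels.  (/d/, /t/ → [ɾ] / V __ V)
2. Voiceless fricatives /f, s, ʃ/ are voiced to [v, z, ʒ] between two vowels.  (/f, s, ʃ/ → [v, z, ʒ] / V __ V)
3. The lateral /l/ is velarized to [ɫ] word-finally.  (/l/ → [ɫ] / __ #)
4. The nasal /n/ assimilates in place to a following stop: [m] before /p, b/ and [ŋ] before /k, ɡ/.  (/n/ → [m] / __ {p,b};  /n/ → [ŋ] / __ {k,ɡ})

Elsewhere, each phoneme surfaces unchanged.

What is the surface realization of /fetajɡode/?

/f/ (word-initial): rule 2 targets it, but not between two vowels → unchanged [f].
/e/ (between /f/ and /t/): no rule targets it → [e].
/t/ meets the environment for rule 1 (between two vowels) → [ɾ].
/a/ (between /t/ and /j/) is unaffected → [a].
/j/ stays [j].
/ɡ/ — not in any rule's target class → [ɡ].
/o/ (between /ɡ/ and /d/) is unaffected → [o].
/d/ (between /o/ and /e/) occurs between two vowels → [ɾ] by rule 1.
/e/ (word-final): no rule targets it → [e].

[feɾajɡoɾe]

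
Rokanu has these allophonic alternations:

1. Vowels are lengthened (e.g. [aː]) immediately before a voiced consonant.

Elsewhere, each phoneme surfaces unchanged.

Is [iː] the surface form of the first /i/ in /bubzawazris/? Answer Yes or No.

No

/i/ (between /r/ and /s/) is in the target of rule 1 but the environment (before a voiced consonant) is not met → [i].
The actual realization is [i], not [iː].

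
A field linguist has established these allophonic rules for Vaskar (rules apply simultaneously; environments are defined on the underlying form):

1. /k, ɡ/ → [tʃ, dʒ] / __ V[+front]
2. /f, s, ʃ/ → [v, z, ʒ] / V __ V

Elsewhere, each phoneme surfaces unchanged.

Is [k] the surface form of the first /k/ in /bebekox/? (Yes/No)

Yes

/k/ (between /e/ and /o/) fails the environment for rule 1, so it stays [k].
The actual realization is [k], which matches [k].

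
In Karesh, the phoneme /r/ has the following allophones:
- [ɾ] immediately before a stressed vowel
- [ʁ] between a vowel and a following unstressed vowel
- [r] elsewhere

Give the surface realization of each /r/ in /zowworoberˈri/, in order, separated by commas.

[ʁ], [r], [ɾ]

Occurrence 1 (position 6): between a vowel and a following unstressed vowel → [ʁ].
Occurrence 2 (position 10): no conditioning environment matches → elsewhere allophone [r].
Occurrence 3 (position 11): immediately before a stressed vowel → [ɾ].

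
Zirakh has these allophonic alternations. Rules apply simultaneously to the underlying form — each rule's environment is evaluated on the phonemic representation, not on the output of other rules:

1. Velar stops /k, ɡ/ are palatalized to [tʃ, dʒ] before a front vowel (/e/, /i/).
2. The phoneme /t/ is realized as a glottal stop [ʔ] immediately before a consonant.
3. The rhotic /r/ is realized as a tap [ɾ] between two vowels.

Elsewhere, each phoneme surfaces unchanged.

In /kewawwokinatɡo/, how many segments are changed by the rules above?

Segments that undergo a rule: /k/ → [tʃ] (rule 1); /k/ → [tʃ] (rule 1); /t/ → [ʔ] (rule 2).
All other segments surface unchanged.

3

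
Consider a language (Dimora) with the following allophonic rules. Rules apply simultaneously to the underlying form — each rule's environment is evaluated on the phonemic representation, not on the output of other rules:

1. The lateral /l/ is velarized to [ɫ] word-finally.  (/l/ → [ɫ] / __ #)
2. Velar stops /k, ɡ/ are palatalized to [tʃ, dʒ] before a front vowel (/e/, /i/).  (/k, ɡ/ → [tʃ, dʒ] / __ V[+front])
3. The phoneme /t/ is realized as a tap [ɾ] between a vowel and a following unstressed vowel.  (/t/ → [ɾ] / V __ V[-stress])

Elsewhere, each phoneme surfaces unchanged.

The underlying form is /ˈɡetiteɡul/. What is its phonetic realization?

[ˈdʒeɾiɾeɡuɫ]

/ɡ/ — word-initial, before a front vowel — surfaces as [dʒ] (rule 2).
/e/ — not in any rule's target class → [e].
/t/ — between /e/ and /i/, between a vowel and a following unstressed vowel — surfaces as [ɾ] (rule 3).
/i/ — not in any rule's target class → [i].
/t/ (between /i/ and /e/) occurs between a vowel and a following unstressed vowel → [ɾ] by rule 3.
/e/ — not in any rule's target class → [e].
/ɡ/ (between /e/ and /u/) is in the target of rule 2 but the environment (before a front vowel) is not met → [ɡ].
/u/ (between /ɡ/ and /l/) is unaffected → [u].
/l/ — word-final, word-finally — surfaces as [ɫ] (rule 1).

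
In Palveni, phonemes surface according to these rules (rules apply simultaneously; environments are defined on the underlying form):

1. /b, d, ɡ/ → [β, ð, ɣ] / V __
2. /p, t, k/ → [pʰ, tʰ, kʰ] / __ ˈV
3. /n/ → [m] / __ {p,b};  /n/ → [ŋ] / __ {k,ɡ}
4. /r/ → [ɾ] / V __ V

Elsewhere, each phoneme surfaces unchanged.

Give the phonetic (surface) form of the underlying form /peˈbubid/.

[peˈβuβið]

/p/ (word-initial): rule 2 targets it, but not immediately before a stressed vowel → unchanged [p].
/e/ — not in any rule's target class → [e].
/b/ meets the environment for rule 1 (immediately after a vowel) → [β].
/u/ (between /b/ and /b/) is unaffected → [u].
/b/ — between /u/ and /i/, immediately after a vowel — surfaces as [β] (rule 1).
/i/ (between /b/ and /d/): no rule targets it → [i].
/d/ (word-final): immediately after a vowel, so rule 1 applies → [ð].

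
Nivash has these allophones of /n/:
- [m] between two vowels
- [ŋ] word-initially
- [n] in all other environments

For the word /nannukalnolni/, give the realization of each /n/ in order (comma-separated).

[ŋ], [n], [n], [n], [n]

Occurrence 1 (position 1): word-initially → [ŋ].
Occurrence 2 (position 3): no conditioning environment matches → elsewhere allophone [n].
Occurrence 3 (position 4): no conditioning environment matches → elsewhere allophone [n].
Occurrence 4 (position 9): no conditioning environment matches → elsewhere allophone [n].
Occurrence 5 (position 12): no conditioning environment matches → elsewhere allophone [n].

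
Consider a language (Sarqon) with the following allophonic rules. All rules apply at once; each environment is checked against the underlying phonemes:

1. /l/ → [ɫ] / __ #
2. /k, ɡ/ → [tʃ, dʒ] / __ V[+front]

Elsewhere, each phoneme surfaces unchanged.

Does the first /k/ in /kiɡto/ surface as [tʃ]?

/k/ meets the environment for rule 2 (before a front vowel) → [tʃ].
The actual realization is [tʃ], which matches [tʃ].

Yes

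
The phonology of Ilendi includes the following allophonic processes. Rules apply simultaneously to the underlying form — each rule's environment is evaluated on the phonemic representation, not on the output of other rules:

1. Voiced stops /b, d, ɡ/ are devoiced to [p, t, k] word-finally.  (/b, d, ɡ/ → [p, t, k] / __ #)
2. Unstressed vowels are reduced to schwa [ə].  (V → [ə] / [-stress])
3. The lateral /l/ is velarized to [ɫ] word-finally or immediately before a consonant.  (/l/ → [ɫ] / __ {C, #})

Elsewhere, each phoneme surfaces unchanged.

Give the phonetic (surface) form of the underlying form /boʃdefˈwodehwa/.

/b/ (word-initial) fails the environment for rule 1, so it stays [b].
Rule 2 applies to /o/ (between /b/ and /ʃ/: in an unstressed syllable) → [ə].
/ʃ/ — not in any rule's target class → [ʃ].
/d/ (between /ʃ/ and /e/): rule 1 targets it, but not word-finally → unchanged [d].
Rule 2 applies to /e/ (between /d/ and /f/: in an unstressed syllable) → [ə].
/f/ (between /e/ and /w/) is unaffected → [f].
/w/ (between /f/ and /o/) is unaffected → [w].
/o/ (between /w/ and /d/): rule 2 targets it, but not in an unstressed syllable → unchanged [o].
/d/ — between /o/ and /e/; rule 1 does not apply here → [d].
Rule 2 applies to /e/ (between /d/ and /h/: in an unstressed syllable) → [ə].
/h/ (between /e/ and /w/): no rule targets it → [h].
/w/ — not in any rule's target class → [w].
/a/ — word-final, in an unstressed syllable — surfaces as [ə] (rule 2).

[bəʃdəfˈwodəhwə]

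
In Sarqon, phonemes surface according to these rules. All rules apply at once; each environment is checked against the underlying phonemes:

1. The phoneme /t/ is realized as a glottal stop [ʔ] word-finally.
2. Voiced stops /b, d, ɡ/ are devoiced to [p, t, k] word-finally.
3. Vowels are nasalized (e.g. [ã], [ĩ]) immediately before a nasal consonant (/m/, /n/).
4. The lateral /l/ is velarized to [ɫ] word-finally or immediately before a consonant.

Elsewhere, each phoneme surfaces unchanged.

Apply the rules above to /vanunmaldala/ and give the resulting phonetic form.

/v/ (word-initial): no rule targets it → [v].
/a/ meets the environment for rule 3 (before a nasal consonant) → [ã].
/n/ (between /a/ and /u/) is unaffected → [n].
/u/ (between /n/ and /n/) occurs before a nasal consonant → [ũ] by rule 3.
/n/ (between /u/ and /m/) is unaffected → [n].
/m/ (between /n/ and /a/): no rule targets it → [m].
/a/ (between /m/ and /l/): rule 3 targets it, but not before a nasal consonant → unchanged [a].
/l/ meets the environment for rule 4 (word-finally or immediately before a consonant) → [ɫ].
/d/ — between /l/ and /a/; rule 2 does not apply here → [d].
/a/ (between /d/ and /l/) is in the target of rule 3 but the environment (before a nasal consonant) is not met → [a].
/l/ — between /a/ and /a/; rule 4 does not apply here → [l].
/a/ — word-final; rule 3 does not apply here → [a].

[vãnũnmaɫdala]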